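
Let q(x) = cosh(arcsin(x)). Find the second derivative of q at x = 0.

1

Plug the Maclaurin series of the inner function into that of the outer and collect terms.
The coefficient of x^2 in the expansion is 1/2, so q′′(0) = 2! * (1/2) = 1.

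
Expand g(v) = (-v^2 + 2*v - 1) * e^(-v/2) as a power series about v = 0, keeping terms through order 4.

-65*v^4/384 + 37*v^3/48 - 17*v^2/8 + 5*v/2 - 1

Shift and add copies of the series according to the polynomial's terms.
g(0) = -1
g′(0) = 5/2
g′′(0) = -17/4
g′′′(0) = 37/8
g^(4)(0) = -65/16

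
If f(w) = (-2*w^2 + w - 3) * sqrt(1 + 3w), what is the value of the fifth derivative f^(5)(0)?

-101655/32

Shift and add copies of the series according to the polynomial's terms.
The coefficient of w^5 in the expansion is -6777/256, so f^(5)(0) = 5! * (-6777/256) = -101655/32.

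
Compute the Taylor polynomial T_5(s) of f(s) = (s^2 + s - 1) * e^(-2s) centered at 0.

-2*s^5/5 + 4*s^3/3 - 3*s^2 + 3*s - 1

Distribute the polynomial across the series and collect like powers.
f(0) = -1
f′(0) = 3
f′′(0) = -6
f′′′(0) = 8
f^(4)(0) = 0
f^(5)(0) = -48
Then c_k = f^(k)(0)/k! gives each Taylor coefficient.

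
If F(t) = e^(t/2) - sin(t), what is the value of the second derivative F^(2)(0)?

1/4

Combine the two series term by term.
The coefficient of t^2 in the expansion is 1/8, so F′′(0) = 2! * (1/8) = 1/4.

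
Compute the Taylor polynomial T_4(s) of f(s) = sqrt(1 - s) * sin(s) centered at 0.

Take the Cauchy product of the two expansions.
[s^0] = 0;  [s^1] = 1;  [s^2] = -1/2;  [s^3] = -7/24;  [s^4] = 1/48.

s^4/48 - 7*s^3/24 - s^2/2 + s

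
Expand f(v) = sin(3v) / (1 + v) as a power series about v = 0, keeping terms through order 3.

-3*v^3/2 - 3*v^2 + 3*v

Write out both Maclaurin series and multiply, keeping only the needed powers.
[v^0] = 0;  [v^1] = 3;  [v^2] = -3;  [v^3] = -3/2.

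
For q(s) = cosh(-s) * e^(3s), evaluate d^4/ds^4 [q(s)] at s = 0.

Write out both Maclaurin series and multiply, keeping only the needed powers.
From the series, [s^4] q = 17/3; multiply by 4! = 24 to get 136.

136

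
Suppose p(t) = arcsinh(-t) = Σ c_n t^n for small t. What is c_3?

Differentiate repeatedly and evaluate at the center.
[t^0] = 0;  [t^1] = -1;  [t^2] = 0;  [t^3] = 1/6.

1/6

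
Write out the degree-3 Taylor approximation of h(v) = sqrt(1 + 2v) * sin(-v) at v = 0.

Multiply the two series term by term and collect like powers.
[v^0] = 0;  [v^1] = -1;  [v^2] = -1;  [v^3] = 2/3.

2*v^3/3 - v^2 - v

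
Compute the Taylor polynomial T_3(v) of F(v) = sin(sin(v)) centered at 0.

-v^3/3 + v

Compose series: expand the inner function first, then feed it into the outer expansion.
F(0) = 0
F′(0) = 1
F′′(0) = 0
F′′′(0) = -2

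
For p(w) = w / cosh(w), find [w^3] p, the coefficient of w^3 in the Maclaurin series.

-1/2

Write the quotient as an unknown series and match coefficients against numerator = denominator · series.
[w^0] = 0;  [w^1] = 1;  [w^2] = 0;  [w^3] = -1/2.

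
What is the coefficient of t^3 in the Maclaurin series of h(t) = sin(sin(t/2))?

Substitute the inner expansion into the outer series and collect powers.
h(0) = 0
h′(0) = 1/2
h′′(0) = 0
h′′′(0) = -1/4
Then c_k = h^(k)(0)/k! gives each Taylor coefficient.

-1/24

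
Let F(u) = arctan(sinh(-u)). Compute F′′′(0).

Substitute the inner expansion into the outer series and collect powers.
From the series, [u^3] F = 1/6; multiply by 3! = 6 to get 1.

1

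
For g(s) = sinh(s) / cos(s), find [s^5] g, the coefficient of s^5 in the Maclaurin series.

Divide the numerator series by the denominator series (power-series long division).

3/10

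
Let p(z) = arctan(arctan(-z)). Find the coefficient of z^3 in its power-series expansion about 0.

2/3

Compose series: expand the inner function first, then feed it into the outer expansion.
p(0) = 0
p′(0) = -1
p′′(0) = 0
p′′′(0) = 4
The Taylor polynomial is Σ p^(k)(0)/k! · z^k.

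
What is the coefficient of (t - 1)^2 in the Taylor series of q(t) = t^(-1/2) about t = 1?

3/8

Differentiate repeatedly and evaluate at the center.
So c_2 = q′′(1)/2! = 3/8.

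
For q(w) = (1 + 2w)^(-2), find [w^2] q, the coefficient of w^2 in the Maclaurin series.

12

Differentiate repeatedly and evaluate at the center.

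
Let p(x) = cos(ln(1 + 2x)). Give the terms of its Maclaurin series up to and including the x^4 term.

-20*x^4/3 + 4*x^3 - 2*x^2 + 1

Compose series: expand the inner function first, then feed it into the outer expansion.
p(0) = 1
p′(0) = 0
p′′(0) = -4
p′′′(0) = 24
p^(4)(0) = -160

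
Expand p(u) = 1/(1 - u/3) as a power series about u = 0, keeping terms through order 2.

p(0) = 1
p′(0) = 1/3
p′′(0) = 2/9

u^2/9 + u/3 + 1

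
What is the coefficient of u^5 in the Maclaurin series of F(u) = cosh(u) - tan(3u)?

-162/5

Expand each term separately and add.
F(0) = 1
F′(0) = -3
F′′(0) = 1
F′′′(0) = -54
F^(4)(0) = 1
F^(5)(0) = -3888
Then c_k = F^(k)(0)/k! gives each Taylor coefficient.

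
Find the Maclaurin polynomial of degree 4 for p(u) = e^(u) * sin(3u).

-4*u^4 - 3*u^3 + 3*u^2 + 3*u

Multiply the two series term by term and collect like powers.
[u^0] = 0;  [u^1] = 3;  [u^2] = 3;  [u^3] = -3;  [u^4] = -4.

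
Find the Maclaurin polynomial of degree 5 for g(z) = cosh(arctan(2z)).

-14*z^4/3 + 2*z^2 + 1

Substitute the inner expansion into the outer series and collect powers.
g(0) = 1
g′(0) = 0
g′′(0) = 4
g′′′(0) = 0
g^(4)(0) = -112
g^(5)(0) = 0
The Taylor polynomial is Σ g^(k)(0)/k! · z^k.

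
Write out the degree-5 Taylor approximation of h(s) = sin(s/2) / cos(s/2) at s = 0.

Write the quotient as an unknown series and match coefficients against numerator = denominator · series.
h(0) = 0
h′(0) = 1/2
h′′(0) = 0
h′′′(0) = 1/4
h^(4)(0) = 0
h^(5)(0) = 1/2

s^5/240 + s^3/24 + s/2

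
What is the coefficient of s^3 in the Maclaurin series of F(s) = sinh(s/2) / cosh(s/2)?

-1/24

Divide the numerator series by the denominator series (power-series long division).
F(0) = 0
F′(0) = 1/2
F′′(0) = 0
F′′′(0) = -1/4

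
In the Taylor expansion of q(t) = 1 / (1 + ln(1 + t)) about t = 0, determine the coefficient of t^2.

3/2

Use the geometric series for the reciprocal, then substitute.
[t^0] = 1;  [t^1] = -1;  [t^2] = 3/2.
So c_2 = q′′(0)/2! = 3/2.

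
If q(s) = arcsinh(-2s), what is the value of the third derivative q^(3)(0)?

8

The coefficient of s^3 in the expansion is 4/3, so q′′′(0) = 3! * (4/3) = 8.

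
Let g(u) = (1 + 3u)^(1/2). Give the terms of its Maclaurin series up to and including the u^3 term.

g(0) = 1
g′(0) = 3/2
g′′(0) = -9/4
g′′′(0) = 81/8

27*u^3/16 - 9*u^2/8 + 3*u/2 + 1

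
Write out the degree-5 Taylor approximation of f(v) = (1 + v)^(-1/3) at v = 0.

[v^0] = 1;  [v^1] = -1/3;  [v^2] = 2/9;  [v^3] = -14/81;  [v^4] = 35/243;  [v^5] = -91/729.

-91*v^5/729 + 35*v^4/243 - 14*v^3/81 + 2*v^2/9 - v/3 + 1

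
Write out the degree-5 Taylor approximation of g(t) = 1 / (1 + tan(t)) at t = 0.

-32*t^5/15 + 5*t^4/3 - 4*t^3/3 + t^2 - t + 1

Expand as Σ (-1)^k u^k with u equal to the inner function's series.
[t^0] = 1;  [t^1] = -1;  [t^2] = 1;  [t^3] = -4/3;  [t^4] = 5/3;  [t^5] = -32/15.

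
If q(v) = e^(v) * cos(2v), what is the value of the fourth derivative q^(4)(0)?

Write out both Maclaurin series and multiply, keeping only the needed powers.
From the series, [v^4] q = -7/24; multiply by 4! = 24 to get -7.

-7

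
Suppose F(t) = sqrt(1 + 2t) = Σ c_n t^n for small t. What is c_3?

1/2

Compute the successive derivatives at the expansion point and divide by k!.
F(0) = 1
F′(0) = 1
F′′(0) = -1
F′′′(0) = 3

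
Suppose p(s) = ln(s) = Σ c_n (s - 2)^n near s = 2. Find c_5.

1/160

[(s - 2)^0] = ln(2);  [(s - 2)^1] = 1/2;  [(s - 2)^2] = -1/8;  [(s - 2)^3] = 1/24;  [(s - 2)^4] = -1/64;  [(s - 2)^5] = 1/160.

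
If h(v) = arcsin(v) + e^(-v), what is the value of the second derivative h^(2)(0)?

Add the two expansions coefficient-wise.
From the series, [v^2] h = 1/2; multiply by 2! = 2 to get 1.

1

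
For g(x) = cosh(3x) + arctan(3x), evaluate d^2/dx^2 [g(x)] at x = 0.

Expand each term separately and add.
The coefficient of x^2 in the expansion is 9/2, so g′′(0) = 2! * (9/2) = 9.

9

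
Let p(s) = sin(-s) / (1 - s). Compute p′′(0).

Multiply the two series term by term and collect like powers.
The coefficient of s^2 in the expansion is -1, so p′′(0) = 2! * (-1) = -2.

-2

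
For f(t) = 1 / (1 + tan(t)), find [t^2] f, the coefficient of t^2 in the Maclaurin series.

1

Expand as Σ (-1)^k u^k with u equal to the inner function's series.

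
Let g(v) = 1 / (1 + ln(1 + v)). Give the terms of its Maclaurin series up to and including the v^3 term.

Use the geometric series for the reciprocal, then substitute.
[v^0] = 1;  [v^1] = -1;  [v^2] = 3/2;  [v^3] = -7/3.

-7*v^3/3 + 3*v^2/2 - v + 1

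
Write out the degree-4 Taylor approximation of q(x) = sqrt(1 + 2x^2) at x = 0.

-x^4/2 + x^2 + 1

Use the known series and substitute for the argument.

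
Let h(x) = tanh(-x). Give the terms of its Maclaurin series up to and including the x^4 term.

x^3/3 - x

[x^0] = 0;  [x^1] = -1;  [x^2] = 0;  [x^3] = 1/3;  [x^4] = 0.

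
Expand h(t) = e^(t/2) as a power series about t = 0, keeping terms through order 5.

t^5/3840 + t^4/384 + t^3/48 + t^2/8 + t/2 + 1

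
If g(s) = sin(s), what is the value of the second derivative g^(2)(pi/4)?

Apply the Taylor formula c_k = f^(k)(a)/k!.
From the series, [(s - pi/4)^2] g = -sqrt(2)/4; multiply by 2! = 2 to get -sqrt(2)/2.

-sqrt(2)/2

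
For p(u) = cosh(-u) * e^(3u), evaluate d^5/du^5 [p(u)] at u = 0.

528

Write out both Maclaurin series and multiply, keeping only the needed powers.
The coefficient of u^5 in the expansion is 22/5, so p^(5)(0) = 5! * (22/5) = 528.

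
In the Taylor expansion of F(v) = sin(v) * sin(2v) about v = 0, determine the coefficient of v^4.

Write out both Maclaurin series and multiply, keeping only the needed powers.

-5/3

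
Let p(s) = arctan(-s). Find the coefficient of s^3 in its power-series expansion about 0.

p(0) = 0
p′(0) = -1
p′′(0) = 0
p′′′(0) = 2

1/3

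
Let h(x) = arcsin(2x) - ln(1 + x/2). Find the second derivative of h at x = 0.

1/4

Combine the two series term by term.
From the series, [x^2] h = 1/8; multiply by 2! = 2 to get 1/4.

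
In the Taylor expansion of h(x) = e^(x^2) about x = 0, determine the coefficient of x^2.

[x^0] = 1;  [x^1] = 0;  [x^2] = 1.

1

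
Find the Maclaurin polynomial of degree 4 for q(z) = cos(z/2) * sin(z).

-7*z^3/24 + z

Expand each factor separately, then convolve coefficients.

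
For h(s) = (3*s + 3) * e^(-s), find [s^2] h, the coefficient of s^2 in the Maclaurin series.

Shift and add copies of the series according to the polynomial's terms.
[s^0] = 3;  [s^1] = 0;  [s^2] = -3/2.

-3/2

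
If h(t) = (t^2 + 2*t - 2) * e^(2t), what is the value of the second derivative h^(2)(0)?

Shift and add copies of the series according to the polynomial's terms.
From the series, [t^2] h = 1; multiply by 2! = 2 to get 2.

2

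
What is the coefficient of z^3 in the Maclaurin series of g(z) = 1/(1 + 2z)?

[z^0] = 1;  [z^1] = -2;  [z^2] = 4;  [z^3] = -8.

-8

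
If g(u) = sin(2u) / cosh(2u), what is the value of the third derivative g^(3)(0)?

Divide the numerator series by the denominator series (power-series long division).
The coefficient of u^3 in the expansion is -16/3, so g′′′(0) = 3! * (-16/3) = -32.

-32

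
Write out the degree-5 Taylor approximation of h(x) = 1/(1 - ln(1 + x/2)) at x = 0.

Substitute the inner expansion into the outer series and collect powers.
h(0) = 1
h′(0) = 1/2
h′′(0) = 1/4
h′′′(0) = 1/4
h^(4)(0) = 1/4
h^(5)(0) = 7/16

7*x^5/1920 + x^4/96 + x^3/24 + x^2/8 + x/2 + 1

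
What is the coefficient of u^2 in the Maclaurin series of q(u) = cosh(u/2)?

1/8

q(0) = 1
q′(0) = 0
q′′(0) = 1/4
So c_2 = q′′(0)/2! = 1/8.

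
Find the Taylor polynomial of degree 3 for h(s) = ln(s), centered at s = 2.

(s - 2)^3/24 - (s - 2)^2/8 + (s - 2)/2 + ln(2)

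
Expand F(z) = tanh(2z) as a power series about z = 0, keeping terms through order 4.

-8*z^3/3 + 2*z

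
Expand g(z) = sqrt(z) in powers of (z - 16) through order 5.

7*(z - 16)^5/67108864 - 5*(z - 16)^4/2097152 + (z - 16)^3/16384 - (z - 16)^2/512 + (z - 16)/8 + 4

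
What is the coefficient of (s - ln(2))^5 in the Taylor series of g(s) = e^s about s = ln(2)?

1/60

Use the known series and substitute for the argument.
g(ln(2)) = 2
g′(ln(2)) = 2
g′′(ln(2)) = 2
g′′′(ln(2)) = 2
g^(4)(ln(2)) = 2
g^(5)(ln(2)) = 2
So c_5 = g^(5)(ln(2))/5! = 1/60.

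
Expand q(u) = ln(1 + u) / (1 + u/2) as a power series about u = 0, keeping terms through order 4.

-2*u^4/3 + 5*u^3/6 - u^2 + u

Expand each factor separately, then convolve coefficients.
q(0) = 0
q′(0) = 1
q′′(0) = -2
q′′′(0) = 5
q^(4)(0) = -16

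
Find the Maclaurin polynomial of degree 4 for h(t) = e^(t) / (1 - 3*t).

Multiply the numerator's expansion by the denominator's geometric series.
[t^0] = 1;  [t^1] = 4;  [t^2] = 25/2;  [t^3] = 113/3;  [t^4] = 2713/24.

2713*t^4/24 + 113*t^3/3 + 25*t^2/2 + 4*t + 1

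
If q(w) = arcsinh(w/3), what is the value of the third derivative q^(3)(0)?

Use the known series and substitute for the argument.
From the series, [w^3] q = -1/162; multiply by 3! = 6 to get -1/27.

-1/27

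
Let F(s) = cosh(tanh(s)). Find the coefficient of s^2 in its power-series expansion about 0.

1/2

Compose series: expand the inner function first, then feed it into the outer expansion.
F(0) = 1
F′(0) = 0
F′′(0) = 1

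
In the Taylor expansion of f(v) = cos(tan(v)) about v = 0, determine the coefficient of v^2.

-1/2

Substitute the inner expansion into the outer series and collect powers.
f(0) = 1
f′(0) = 0
f′′(0) = -1
Then c_k = f^(k)(0)/k! gives each Taylor coefficient.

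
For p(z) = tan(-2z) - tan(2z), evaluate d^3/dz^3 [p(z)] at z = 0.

Add the two expansions coefficient-wise.
From the series, [z^3] p = -16/3; multiply by 3! = 6 to get -32.

-32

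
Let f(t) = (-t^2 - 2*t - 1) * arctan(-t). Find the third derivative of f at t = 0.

4

Distribute the polynomial across the series and collect like powers.
The coefficient of t^3 in the expansion is 2/3, so f′′′(0) = 3! * (2/3) = 4.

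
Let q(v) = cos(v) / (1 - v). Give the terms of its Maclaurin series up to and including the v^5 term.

Multiply the two series term by term and collect like powers.
q(0) = 1
q′(0) = 1
q′′(0) = 1
q′′′(0) = 3
q^(4)(0) = 13
q^(5)(0) = 65
Then c_k = q^(k)(0)/k! gives each Taylor coefficient.

13*v^5/24 + 13*v^4/24 + v^3/2 + v^2/2 + v + 1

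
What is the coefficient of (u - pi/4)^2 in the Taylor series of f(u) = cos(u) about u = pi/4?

-sqrt(2)/4

Use the known series and substitute for the argument.
f(pi/4) = sqrt(2)/2
f′(pi/4) = -sqrt(2)/2
f′′(pi/4) = -sqrt(2)/2
So c_2 = f′′(pi/4)/2! = -sqrt(2)/4.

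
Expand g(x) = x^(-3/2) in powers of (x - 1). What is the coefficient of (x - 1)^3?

Apply the Taylor formula c_k = f^(k)(a)/k!.
[(x - 1)^0] = 1;  [(x - 1)^1] = -3/2;  [(x - 1)^2] = 15/8;  [(x - 1)^3] = -35/16.

-35/16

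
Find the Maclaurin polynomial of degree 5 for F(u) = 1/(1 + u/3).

-u^5/243 + u^4/81 - u^3/27 + u^2/9 - u/3 + 1

Use the known series and substitute for the argument.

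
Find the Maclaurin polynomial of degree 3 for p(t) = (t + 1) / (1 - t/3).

4*t^3/27 + 4*t^2/9 + 4*t/3 + 1

Distribute the polynomial across the series and collect like powers.
p(0) = 1
p′(0) = 4/3
p′′(0) = 8/9
p′′′(0) = 8/9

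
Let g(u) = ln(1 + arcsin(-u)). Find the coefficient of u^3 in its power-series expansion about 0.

Let u equal the inner series; expand the outer function in u and truncate.
g(0) = 0
g′(0) = -1
g′′(0) = -1
g′′′(0) = -3
Then c_k = g^(k)(0)/k! gives each Taylor coefficient.

-1/2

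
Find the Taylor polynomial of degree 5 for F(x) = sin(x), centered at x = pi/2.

(x - pi/2)^4/24 - (x - pi/2)^2/2 + 1

Differentiate repeatedly and evaluate at the center.
F(pi/2) = 1
F′(pi/2) = 0
F′′(pi/2) = -1
F′′′(pi/2) = 0
F^(4)(pi/2) = 1
F^(5)(pi/2) = 0
Then c_k = F^(k)(pi/2)/k! gives each Taylor coefficient.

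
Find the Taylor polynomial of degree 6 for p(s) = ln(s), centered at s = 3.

p(3) = ln(3)
p′(3) = 1/3
p′′(3) = -1/9
p′′′(3) = 2/27
p^(4)(3) = -2/27
p^(5)(3) = 8/81
p^(6)(3) = -40/243
Dividing each by k! gives the coefficients c_0, ..., c_6.

-(s - 3)^6/4374 + (s - 3)^5/1215 - (s - 3)^4/324 + (s - 3)^3/81 - (s - 3)^2/18 + (s - 3)/3 + ln(3)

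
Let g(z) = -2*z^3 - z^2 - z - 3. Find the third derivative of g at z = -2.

From the series, [(z + 2)^3] g = -2; multiply by 3! = 6 to get -12.

-12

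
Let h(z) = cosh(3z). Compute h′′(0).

9

Compute the successive derivatives at the expansion point and divide by k!.
The coefficient of z^2 in the expansion is 9/2, so h′′(0) = 2! * (9/2) = 9.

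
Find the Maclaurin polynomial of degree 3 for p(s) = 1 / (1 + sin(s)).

-5*s^3/6 + s^2 - s + 1

Expand as Σ (-1)^k u^k with u equal to the inner function's series.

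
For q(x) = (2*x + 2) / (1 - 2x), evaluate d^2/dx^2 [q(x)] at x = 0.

Shift and add copies of the series according to the polynomial's terms.
From the series, [x^2] q = 12; multiply by 2! = 2 to get 24.

24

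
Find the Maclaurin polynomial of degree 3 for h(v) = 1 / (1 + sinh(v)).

Use the geometric series for the reciprocal, then substitute.
h(0) = 1
h′(0) = -1
h′′(0) = 2
h′′′(0) = -7

-7*v^3/6 + v^2 - v + 1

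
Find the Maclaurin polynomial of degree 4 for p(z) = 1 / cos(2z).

Divide the numerator series by the denominator series (power-series long division).
[z^0] = 1;  [z^1] = 0;  [z^2] = 2;  [z^3] = 0;  [z^4] = 10/3.

10*z^4/3 + 2*z^2 + 1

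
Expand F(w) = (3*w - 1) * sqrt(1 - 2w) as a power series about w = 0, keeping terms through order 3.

Shift and add copies of the series according to the polynomial's terms.

-w^3 - 5*w^2/2 + 4*w - 1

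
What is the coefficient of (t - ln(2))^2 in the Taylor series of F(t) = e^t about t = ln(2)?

1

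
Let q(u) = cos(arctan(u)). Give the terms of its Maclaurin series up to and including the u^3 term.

Substitute the inner expansion into the outer series and collect powers.
[u^0] = 1;  [u^1] = 0;  [u^2] = -1/2;  [u^3] = 0.

1 - u^2/2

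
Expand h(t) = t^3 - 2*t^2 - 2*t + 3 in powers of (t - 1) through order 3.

(t - 1)^3 + (t - 1)^2 - 3*(t - 1)

[(t - 1)^0] = 0;  [(t - 1)^1] = -3;  [(t - 1)^2] = 1;  [(t - 1)^3] = 1.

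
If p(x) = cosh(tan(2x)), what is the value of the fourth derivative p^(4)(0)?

Substitute the inner expansion into the outer series and collect powers.
The coefficient of x^4 in the expansion is 6, so p^(4)(0) = 4! * (6) = 144.

144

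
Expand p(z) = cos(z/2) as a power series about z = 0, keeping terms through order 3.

p(0) = 1
p′(0) = 0
p′′(0) = -1/4
p′′′(0) = 0
Then c_k = p^(k)(0)/k! gives each Taylor coefficient.

1 - z^2/8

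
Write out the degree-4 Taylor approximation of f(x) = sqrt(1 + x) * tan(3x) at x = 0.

75*x^4/16 + 69*x^3/8 + 3*x^2/2 + 3*x

Expand each factor separately, then convolve coefficients.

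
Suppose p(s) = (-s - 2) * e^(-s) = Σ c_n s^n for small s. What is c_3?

-1/6

Multiply each power in the prefactor through the base expansion.
p(0) = -2
p′(0) = 1
p′′(0) = 0
p′′′(0) = -1
So c_3 = p′′′(0)/3! = -1/6.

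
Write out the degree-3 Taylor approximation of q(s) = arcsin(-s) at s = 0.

Compute the successive derivatives at the expansion point and divide by k!.
q(0) = 0
q′(0) = -1
q′′(0) = 0
q′′′(0) = -1

-s^3/6 - s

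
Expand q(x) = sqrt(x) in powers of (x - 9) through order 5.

Use the known series and substitute for the argument.
q(9) = 3
q′(9) = 1/6
q′′(9) = -1/108
q′′′(9) = 1/648
q^(4)(9) = -5/11664
q^(5)(9) = 35/209952

7*(x - 9)^5/5038848 - 5*(x - 9)^4/279936 + (x - 9)^3/3888 - (x - 9)^2/216 + (x - 9)/6 + 3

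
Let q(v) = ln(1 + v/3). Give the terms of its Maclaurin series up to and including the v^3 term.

v^3/81 - v^2/18 + v/3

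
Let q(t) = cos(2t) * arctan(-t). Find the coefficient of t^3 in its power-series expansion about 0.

7/3

Write out both Maclaurin series and multiply, keeping only the needed powers.
q(0) = 0
q′(0) = -1
q′′(0) = 0
q′′′(0) = 14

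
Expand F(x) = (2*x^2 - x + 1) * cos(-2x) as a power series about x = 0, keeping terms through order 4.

Multiply each power in the prefactor through the base expansion.
[x^0] = 1;  [x^1] = -1;  [x^2] = 0;  [x^3] = 2;  [x^4] = -10/3.

-10*x^4/3 + 2*x^3 - x + 1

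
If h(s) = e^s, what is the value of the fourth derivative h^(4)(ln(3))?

3

The coefficient of (s - ln(3))^4 in the expansion is 1/8, so h^(4)(ln(3)) = 4! * (1/8) = 3.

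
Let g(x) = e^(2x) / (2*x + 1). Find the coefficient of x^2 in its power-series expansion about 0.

Multiply the numerator's expansion by the denominator's geometric series.
g(0) = 1
g′(0) = 0
g′′(0) = 4

2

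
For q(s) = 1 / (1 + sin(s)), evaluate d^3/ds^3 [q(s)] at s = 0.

Write 1/(1+u) = 1 - u + u^2 - u^3 + ... and substitute the series for u.
From the series, [s^3] q = -5/6; multiply by 3! = 6 to get -5.

-5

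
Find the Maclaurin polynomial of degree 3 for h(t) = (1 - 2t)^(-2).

[t^0] = 1;  [t^1] = 4;  [t^2] = 12;  [t^3] = 32.

32*t^3 + 12*t^2 + 4*t + 1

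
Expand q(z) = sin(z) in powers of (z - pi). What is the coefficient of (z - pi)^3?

q(pi) = 0
q′(pi) = -1
q′′(pi) = 0
q′′′(pi) = 1
So c_3 = q′′′(pi)/3! = 1/6.

1/6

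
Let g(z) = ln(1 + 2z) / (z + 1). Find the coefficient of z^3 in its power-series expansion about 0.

Expand 1/(denominator) as a geometric series and multiply by the numerator's series.
g(0) = 0
g′(0) = 2
g′′(0) = -8
g′′′(0) = 40
So c_3 = g′′′(0)/3! = 20/3.

20/3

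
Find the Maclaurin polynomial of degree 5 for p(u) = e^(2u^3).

2*u^3 + 1

[u^0] = 1;  [u^1] = 0;  [u^2] = 0;  [u^3] = 2;  [u^4] = 0;  [u^5] = 0.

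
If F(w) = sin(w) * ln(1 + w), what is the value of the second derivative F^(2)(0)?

Multiply the two series term by term and collect like powers.
From the series, [w^2] F = 1; multiply by 2! = 2 to get 2.

2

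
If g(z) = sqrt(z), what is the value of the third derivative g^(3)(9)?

1/648

The coefficient of (z - 9)^3 in the expansion is 1/3888, so g′′′(9) = 3! * (1/3888) = 1/648.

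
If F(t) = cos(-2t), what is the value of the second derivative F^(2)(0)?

-4

From the series, [t^2] F = -2; multiply by 2! = 2 to get -4.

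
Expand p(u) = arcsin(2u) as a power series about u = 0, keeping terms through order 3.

4*u^3/3 + 2*u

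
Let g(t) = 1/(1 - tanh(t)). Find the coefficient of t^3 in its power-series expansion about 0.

Plug the Maclaurin series of the inner function into that of the outer and collect terms.
g(0) = 1
g′(0) = 1
g′′(0) = 2
g′′′(0) = 4
The Taylor polynomial is Σ g^(k)(0)/k! · t^k.

2/3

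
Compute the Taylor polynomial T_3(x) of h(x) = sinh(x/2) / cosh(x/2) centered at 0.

-x^3/24 + x/2

Invert the denominator's series and multiply.
h(0) = 0
h′(0) = 1/2
h′′(0) = 0
h′′′(0) = -1/4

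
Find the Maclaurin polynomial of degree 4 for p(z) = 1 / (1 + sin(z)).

Expand as Σ (-1)^k u^k with u equal to the inner function's series.
p(0) = 1
p′(0) = -1
p′′(0) = 2
p′′′(0) = -5
p^(4)(0) = 16
The Taylor polynomial is Σ p^(k)(0)/k! · z^k.

2*z^4/3 - 5*z^3/6 + z^2 - z + 1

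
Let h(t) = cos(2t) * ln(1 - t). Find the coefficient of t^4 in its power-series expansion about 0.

3/4

Expand each factor separately, then convolve coefficients.
[t^0] = 0;  [t^1] = -1;  [t^2] = -1/2;  [t^3] = 5/3;  [t^4] = 3/4.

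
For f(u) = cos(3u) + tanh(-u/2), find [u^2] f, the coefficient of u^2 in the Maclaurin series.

-9/2

Combine the two series term by term.
f(0) = 1
f′(0) = -1/2
f′′(0) = -9
The Taylor polynomial is Σ f^(k)(0)/k! · u^k.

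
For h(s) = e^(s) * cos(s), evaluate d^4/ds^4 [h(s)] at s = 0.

Take the Cauchy product of the two expansions.
The coefficient of s^4 in the expansion is -1/6, so h^(4)(0) = 4! * (-1/6) = -4.

-4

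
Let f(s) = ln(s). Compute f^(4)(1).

The coefficient of (s - 1)^4 in the expansion is -1/4, so f^(4)(1) = 4! * (-1/4) = -6.

-6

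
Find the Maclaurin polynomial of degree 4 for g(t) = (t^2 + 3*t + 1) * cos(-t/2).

-47*t^4/384 - 3*t^3/8 + 7*t^2/8 + 3*t + 1

Distribute the polynomial across the series and collect like powers.
g(0) = 1
g′(0) = 3
g′′(0) = 7/4
g′′′(0) = -9/4
g^(4)(0) = -47/16
Then c_k = g^(k)(0)/k! gives each Taylor coefficient.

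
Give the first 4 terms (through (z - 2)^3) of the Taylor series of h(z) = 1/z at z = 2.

Differentiate repeatedly and evaluate at the center.
h(2) = 1/2
h′(2) = -1/4
h′′(2) = 1/4
h′′′(2) = -3/8
Then c_k = h^(k)(2)/k! gives each Taylor coefficient.

-(z - 2)^3/16 + (z - 2)^2/8 - (z - 2)/4 + 1/2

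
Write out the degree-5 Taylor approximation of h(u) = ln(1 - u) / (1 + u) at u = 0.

Write out both Maclaurin series and multiply, keeping only the needed powers.
h(0) = 0
h′(0) = -1
h′′(0) = 1
h′′′(0) = -5
h^(4)(0) = 14
h^(5)(0) = -94

-47*u^5/60 + 7*u^4/12 - 5*u^3/6 + u^2/2 - u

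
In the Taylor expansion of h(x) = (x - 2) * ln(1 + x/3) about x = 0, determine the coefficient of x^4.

Shift and add copies of the series according to the polynomial's terms.
h(0) = 0
h′(0) = -2/3
h′′(0) = 8/9
h′′′(0) = -13/27
h^(4)(0) = 4/9
Then c_k = h^(k)(0)/k! gives each Taylor coefficient.

1/54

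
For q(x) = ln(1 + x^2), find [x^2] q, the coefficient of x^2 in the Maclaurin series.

c_2 = q′′(0)/2! = 1.

1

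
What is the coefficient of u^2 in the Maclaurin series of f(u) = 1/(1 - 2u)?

4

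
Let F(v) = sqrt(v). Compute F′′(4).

The coefficient of (v - 4)^2 in the expansion is -1/64, so F′′(4) = 2! * (-1/64) = -1/32.

-1/32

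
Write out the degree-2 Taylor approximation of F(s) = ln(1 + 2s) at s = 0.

-2*s^2 + 2*s

F(0) = 0
F′(0) = 2
F′′(0) = -4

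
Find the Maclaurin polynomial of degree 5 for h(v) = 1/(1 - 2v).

32*v^5 + 16*v^4 + 8*v^3 + 4*v^2 + 2*v + 1

Differentiate repeatedly and evaluate at the center.
h(0) = 1
h′(0) = 2
h′′(0) = 8
h′′′(0) = 48
h^(4)(0) = 384
h^(5)(0) = 3840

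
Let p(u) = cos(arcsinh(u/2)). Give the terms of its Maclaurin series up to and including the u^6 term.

-17*u^6/9216 + 5*u^4/384 - u^2/8 + 1

Compose series: expand the inner function first, then feed it into the outer expansion.
p(0) = 1
p′(0) = 0
p′′(0) = -1/4
p′′′(0) = 0
p^(4)(0) = 5/16
p^(5)(0) = 0
p^(6)(0) = -85/64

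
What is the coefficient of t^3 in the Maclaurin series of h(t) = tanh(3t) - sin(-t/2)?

-433/48

Expand each term separately and add.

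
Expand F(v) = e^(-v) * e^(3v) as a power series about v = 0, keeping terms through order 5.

4*v^5/15 + 2*v^4/3 + 4*v^3/3 + 2*v^2 + 2*v + 1

Expand each factor separately, then convolve coefficients.
F(0) = 1
F′(0) = 2
F′′(0) = 4
F′′′(0) = 8
F^(4)(0) = 16
F^(5)(0) = 32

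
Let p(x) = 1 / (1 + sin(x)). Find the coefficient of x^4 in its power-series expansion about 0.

2/3

Expand as Σ (-1)^k u^k with u equal to the inner function's series.
[x^0] = 1;  [x^1] = -1;  [x^2] = 1;  [x^3] = -5/6;  [x^4] = 2/3.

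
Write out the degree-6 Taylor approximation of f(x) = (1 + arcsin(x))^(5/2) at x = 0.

929*x^6/3072 + 91*x^5/256 + 75*x^4/128 + 35*x^3/48 + 15*x^2/8 + 5*x/2 + 1

Compose series: expand the inner function first, then feed it into the outer expansion.
f(0) = 1
f′(0) = 5/2
f′′(0) = 15/4
f′′′(0) = 35/8
f^(4)(0) = 225/16
f^(5)(0) = 1365/32
f^(6)(0) = 13935/64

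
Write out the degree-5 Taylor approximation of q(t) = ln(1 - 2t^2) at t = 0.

-2*t^4 - 2*t^2

Use the known series and substitute for the argument.
[t^0] = 0;  [t^1] = 0;  [t^2] = -2;  [t^3] = 0;  [t^4] = -2;  [t^5] = 0.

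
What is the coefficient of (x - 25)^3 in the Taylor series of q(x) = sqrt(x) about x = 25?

q(25) = 5
q′(25) = 1/10
q′′(25) = -1/500
q′′′(25) = 3/25000
So c_3 = q′′′(25)/3! = 1/50000.

1/50000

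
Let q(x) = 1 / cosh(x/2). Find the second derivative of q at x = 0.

Invert the denominator's series and multiply.
From the series, [x^2] q = -1/8; multiply by 2! = 2 to get -1/4.

-1/4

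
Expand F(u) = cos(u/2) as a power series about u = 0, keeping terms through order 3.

[u^0] = 1;  [u^1] = 0;  [u^2] = -1/8;  [u^3] = 0.

1 - u^2/8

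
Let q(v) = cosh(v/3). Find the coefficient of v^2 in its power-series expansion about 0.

q(0) = 1
q′(0) = 0
q′′(0) = 1/9

1/18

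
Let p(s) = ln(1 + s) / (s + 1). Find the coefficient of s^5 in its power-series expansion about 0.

Multiply the numerator's expansion by the denominator's geometric series.
p(0) = 0
p′(0) = 1
p′′(0) = -3
p′′′(0) = 11
p^(4)(0) = -50
p^(5)(0) = 274
So c_5 = p^(5)(0)/5! = 137/60.

137/60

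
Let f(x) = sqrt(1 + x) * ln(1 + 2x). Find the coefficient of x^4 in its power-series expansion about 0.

-55/24

Take the Cauchy product of the two expansions.
f(0) = 0
f′(0) = 2
f′′(0) = -2
f′′′(0) = 17/2
f^(4)(0) = -55
So c_4 = f^(4)(0)/4! = -55/24.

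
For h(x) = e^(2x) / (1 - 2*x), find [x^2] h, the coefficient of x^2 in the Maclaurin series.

10

Use 1/(1 - r) = Σ r^k on the denominator, then take the Cauchy product.
h(0) = 1
h′(0) = 4
h′′(0) = 20
So c_2 = h′′(0)/2! = 10.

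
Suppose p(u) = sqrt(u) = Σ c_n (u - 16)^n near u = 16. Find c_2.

Differentiate repeatedly and evaluate at the center.
p(16) = 4
p′(16) = 1/8
p′′(16) = -1/256
Then c_k = p^(k)(16)/k! gives each Taylor coefficient.

-1/512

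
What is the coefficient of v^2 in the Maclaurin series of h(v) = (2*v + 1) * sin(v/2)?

1

Shift and add copies of the series according to the polynomial's terms.
h(0) = 0
h′(0) = 1/2
h′′(0) = 2
So c_2 = h′′(0)/2! = 1.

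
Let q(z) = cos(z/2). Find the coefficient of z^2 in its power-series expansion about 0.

Differentiate repeatedly and evaluate at the center.
[z^0] = 1;  [z^1] = 0;  [z^2] = -1/8.

-1/8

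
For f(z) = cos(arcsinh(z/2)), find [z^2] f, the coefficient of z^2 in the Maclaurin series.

-1/8

Plug the Maclaurin series of the inner function into that of the outer and collect terms.
f(0) = 1
f′(0) = 0
f′′(0) = -1/4
So c_2 = f′′(0)/2! = -1/8.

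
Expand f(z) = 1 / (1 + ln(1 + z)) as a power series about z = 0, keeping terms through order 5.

Expand as Σ (-1)^k u^k with u equal to the inner function's series.
f(0) = 1
f′(0) = -1
f′′(0) = 3
f′′′(0) = -14
f^(4)(0) = 88
f^(5)(0) = -694

-347*z^5/60 + 11*z^4/3 - 7*z^3/3 + 3*z^2/2 - z + 1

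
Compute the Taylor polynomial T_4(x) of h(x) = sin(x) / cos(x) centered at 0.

Divide the numerator series by the denominator series (power-series long division).

x^3/3 + x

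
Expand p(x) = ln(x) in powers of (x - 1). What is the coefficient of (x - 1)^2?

-1/2

Differentiate repeatedly and evaluate at the center.
p(1) = 0
p′(1) = 1
p′′(1) = -1
Dividing each by k! gives the coefficients c_0, ..., c_2.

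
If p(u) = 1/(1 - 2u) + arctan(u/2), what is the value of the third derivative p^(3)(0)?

Add the two expansions coefficient-wise.
The coefficient of u^3 in the expansion is 191/24, so p′′′(0) = 3! * (191/24) = 191/4.

191/4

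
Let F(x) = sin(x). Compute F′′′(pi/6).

Apply the Taylor formula c_k = f^(k)(a)/k!.
From the series, [(x - pi/6)^3] F = -sqrt(3)/12; multiply by 3! = 6 to get -sqrt(3)/2.

-sqrt(3)/2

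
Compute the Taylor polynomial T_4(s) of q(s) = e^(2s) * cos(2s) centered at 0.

Multiply the two series term by term and collect like powers.
q(0) = 1
q′(0) = 2
q′′(0) = 0
q′′′(0) = -16
q^(4)(0) = -64

-8*s^4/3 - 8*s^3/3 + 2*s + 1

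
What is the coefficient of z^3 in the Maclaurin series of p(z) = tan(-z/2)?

-1/24

Compute the successive derivatives at the expansion point and divide by k!.
p(0) = 0
p′(0) = -1/2
p′′(0) = 0
p′′′(0) = -1/4
So c_3 = p′′′(0)/3! = -1/24.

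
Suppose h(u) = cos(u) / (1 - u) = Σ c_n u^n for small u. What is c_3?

1/2

Expand 1/(denominator) as a geometric series and multiply by the numerator's series.
h(0) = 1
h′(0) = 1
h′′(0) = 1
h′′′(0) = 3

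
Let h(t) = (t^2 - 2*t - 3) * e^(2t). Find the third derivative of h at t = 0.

-36

Shift and add copies of the series according to the polynomial's terms.
From the series, [t^3] h = -6; multiply by 3! = 6 to get -36.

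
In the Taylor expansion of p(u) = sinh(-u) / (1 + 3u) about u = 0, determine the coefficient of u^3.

Write out both Maclaurin series and multiply, keeping only the needed powers.
[u^0] = 0;  [u^1] = -1;  [u^2] = 3;  [u^3] = -55/6.

-55/6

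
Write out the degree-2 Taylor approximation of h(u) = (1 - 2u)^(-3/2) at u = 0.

15*u^2/2 + 3*u + 1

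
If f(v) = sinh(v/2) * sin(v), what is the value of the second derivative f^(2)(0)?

Expand each factor separately, then convolve coefficients.
The coefficient of v^2 in the expansion is 1/2, so f′′(0) = 2! * (1/2) = 1.

1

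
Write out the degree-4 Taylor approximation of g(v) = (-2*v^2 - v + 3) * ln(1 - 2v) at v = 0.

-16*v^4/3 - 2*v^3 - 4*v^2 - 6*v

Multiply each power in the prefactor through the base expansion.
[v^0] = 0;  [v^1] = -6;  [v^2] = -4;  [v^3] = -2;  [v^4] = -16/3.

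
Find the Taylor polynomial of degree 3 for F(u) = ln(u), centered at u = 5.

[(u - 5)^0] = ln(5);  [(u - 5)^1] = 1/5;  [(u - 5)^2] = -1/50;  [(u - 5)^3] = 1/375.

(u - 5)^3/375 - (u - 5)^2/50 + (u - 5)/5 + ln(5)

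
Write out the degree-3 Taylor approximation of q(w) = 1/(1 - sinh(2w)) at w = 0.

Plug the Maclaurin series of the inner function into that of the outer and collect terms.

28*w^3/3 + 4*w^2 + 2*w + 1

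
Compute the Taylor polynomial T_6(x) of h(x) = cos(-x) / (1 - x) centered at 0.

389*x^6/720 + 13*x^5/24 + 13*x^4/24 + x^3/2 + x^2/2 + x + 1

Write out both Maclaurin series and multiply, keeping only the needed powers.
h(0) = 1
h′(0) = 1
h′′(0) = 1
h′′′(0) = 3
h^(4)(0) = 13
h^(5)(0) = 65
h^(6)(0) = 389
Then c_k = h^(k)(0)/k! gives each Taylor coefficient.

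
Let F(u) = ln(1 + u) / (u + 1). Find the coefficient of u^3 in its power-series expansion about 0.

Use 1/(1 - r) = Σ r^k on the denominator, then take the Cauchy product.
F(0) = 0
F′(0) = 1
F′′(0) = -3
F′′′(0) = 11
So c_3 = F′′′(0)/3! = 11/6.

11/6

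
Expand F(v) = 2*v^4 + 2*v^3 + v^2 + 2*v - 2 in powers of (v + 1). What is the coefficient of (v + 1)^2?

7

Compute the successive derivatives at the expansion point and divide by k!.
F(-1) = -3
F′(-1) = -2
F′′(-1) = 14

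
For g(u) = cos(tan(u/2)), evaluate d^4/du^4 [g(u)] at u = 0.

Substitute the inner expansion into the outer series and collect powers.
The coefficient of u^4 in the expansion is -7/384, so g^(4)(0) = 4! * (-7/384) = -7/16.

-7/16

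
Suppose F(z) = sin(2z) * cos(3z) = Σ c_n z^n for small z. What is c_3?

-31/3

Take the Cauchy product of the two expansions.
F(0) = 0
F′(0) = 2
F′′(0) = 0
F′′′(0) = -62
Dividing each by k! gives the coefficients c_0, ..., c_3.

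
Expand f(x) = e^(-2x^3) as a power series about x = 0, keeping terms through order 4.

1 - 2*x^3

[x^0] = 1;  [x^1] = 0;  [x^2] = 0;  [x^3] = -2;  [x^4] = 0.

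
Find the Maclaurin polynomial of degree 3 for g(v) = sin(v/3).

Differentiate repeatedly and evaluate at the center.
g(0) = 0
g′(0) = 1/3
g′′(0) = 0
g′′′(0) = -1/27
The Taylor polynomial is Σ g^(k)(0)/k! · v^k.

-v^3/162 + v/3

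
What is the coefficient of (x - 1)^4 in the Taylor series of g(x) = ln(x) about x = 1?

-1/4

g(1) = 0
g′(1) = 1
g′′(1) = -1
g′′′(1) = 2
g^(4)(1) = -6
So c_4 = g^(4)(1)/4! = -1/4.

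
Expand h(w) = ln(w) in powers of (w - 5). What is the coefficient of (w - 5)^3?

h(5) = ln(5)
h′(5) = 1/5
h′′(5) = -1/25
h′′′(5) = 2/125
Then c_k = h^(k)(5)/k! gives each Taylor coefficient.

1/375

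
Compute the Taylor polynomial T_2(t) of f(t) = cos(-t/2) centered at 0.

1 - t^2/8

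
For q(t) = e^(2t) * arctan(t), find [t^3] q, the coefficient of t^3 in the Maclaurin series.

5/3

Write out both Maclaurin series and multiply, keeping only the needed powers.
q(0) = 0
q′(0) = 1
q′′(0) = 4
q′′′(0) = 10
So c_3 = q′′′(0)/3! = 5/3.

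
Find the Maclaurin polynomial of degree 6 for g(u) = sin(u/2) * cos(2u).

Multiply the two series term by term and collect like powers.
g(0) = 0
g′(0) = 1/2
g′′(0) = 0
g′′′(0) = -49/8
g^(4)(0) = 0
g^(5)(0) = 1441/32
g^(6)(0) = 0

1441*u^5/3840 - 49*u^3/48 + u/2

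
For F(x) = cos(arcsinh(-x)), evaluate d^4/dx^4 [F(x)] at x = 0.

Substitute the inner expansion into the outer series and collect powers.
The coefficient of x^4 in the expansion is 5/24, so F^(4)(0) = 4! * (5/24) = 5.

5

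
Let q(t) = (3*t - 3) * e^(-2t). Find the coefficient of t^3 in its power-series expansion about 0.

10

Shift and add copies of the series according to the polynomial's terms.
[t^0] = -3;  [t^1] = 9;  [t^2] = -12;  [t^3] = 10.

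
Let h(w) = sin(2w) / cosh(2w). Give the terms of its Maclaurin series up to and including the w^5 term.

Write the quotient as an unknown series and match coefficients against numerator = denominator · series.
h(0) = 0
h′(0) = 2
h′′(0) = 0
h′′′(0) = -32
h^(4)(0) = 0
h^(5)(0) = 1152

48*w^5/5 - 16*w^3/3 + 2*w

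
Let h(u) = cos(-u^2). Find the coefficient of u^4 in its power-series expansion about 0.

-1/2

h(0) = 1
h′(0) = 0
h′′(0) = 0
h′′′(0) = 0
h^(4)(0) = -12
Dividing each by k! gives the coefficients c_0, ..., c_4.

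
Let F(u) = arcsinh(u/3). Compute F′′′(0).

Compute the successive derivatives at the expansion point and divide by k!.
The coefficient of u^3 in the expansion is -1/162, so F′′′(0) = 3! * (-1/162) = -1/27.

-1/27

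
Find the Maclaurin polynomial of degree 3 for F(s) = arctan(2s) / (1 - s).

-2*s^3/3 + 2*s^2 + 2*s

Multiply the two series term by term and collect like powers.
F(0) = 0
F′(0) = 2
F′′(0) = 4
F′′′(0) = -4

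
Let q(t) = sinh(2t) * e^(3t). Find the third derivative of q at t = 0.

Take the Cauchy product of the two expansions.
The coefficient of t^3 in the expansion is 31/3, so q′′′(0) = 3! * (31/3) = 62.

62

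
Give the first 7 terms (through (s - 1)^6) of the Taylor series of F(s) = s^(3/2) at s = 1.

F(1) = 1
F′(1) = 3/2
F′′(1) = 3/4
F′′′(1) = -3/8
F^(4)(1) = 9/16
F^(5)(1) = -45/32
F^(6)(1) = 315/64

7*(s - 1)^6/1024 - 3*(s - 1)^5/256 + 3*(s - 1)^4/128 - (s - 1)^3/16 + 3*(s - 1)^2/8 + 3*(s - 1)/2 + 1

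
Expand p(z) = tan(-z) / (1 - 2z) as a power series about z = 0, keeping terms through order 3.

-13*z^3/3 - 2*z^2 - z

Take the Cauchy product of the two expansions.
[z^0] = 0;  [z^1] = -1;  [z^2] = -2;  [z^3] = -13/3.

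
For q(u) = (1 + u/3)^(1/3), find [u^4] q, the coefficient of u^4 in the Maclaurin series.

-10/19683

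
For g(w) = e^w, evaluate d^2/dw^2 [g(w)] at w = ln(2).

Compute the successive derivatives at the expansion point and divide by k!.
The coefficient of (w - ln(2))^2 in the expansion is 1, so g′′(ln(2)) = 2! * (1) = 2.

2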